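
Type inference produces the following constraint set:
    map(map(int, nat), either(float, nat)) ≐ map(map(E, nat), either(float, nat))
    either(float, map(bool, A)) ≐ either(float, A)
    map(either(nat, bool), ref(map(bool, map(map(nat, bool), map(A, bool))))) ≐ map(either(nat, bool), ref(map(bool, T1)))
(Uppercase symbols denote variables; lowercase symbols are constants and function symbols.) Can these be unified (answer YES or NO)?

Decompose map/2: map(int, nat) ≐ map(E, nat),  either(float, nat) ≐ either(float, nat).
Decompose map/2: int ≐ E,  nat ≐ nat.
Bind E := int; no other remaining equation mentions E.
Delete trivial equation nat ≐ nat.
Delete trivial equation either(float, nat) ≐ either(float, nat).
Decompose either/2: float ≐ float,  map(bool, A) ≐ A.
Delete trivial equation float ≐ float.
Occurs check fails: A occurs in map(bool, A); the equation A ≐ map(bool, A) has no finite solution.

NO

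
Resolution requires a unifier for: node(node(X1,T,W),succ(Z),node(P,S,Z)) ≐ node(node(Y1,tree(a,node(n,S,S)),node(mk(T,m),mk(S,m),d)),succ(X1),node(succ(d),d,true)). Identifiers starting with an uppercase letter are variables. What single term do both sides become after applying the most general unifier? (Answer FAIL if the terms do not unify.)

Decompose node/3: node(X1,T,W) ≐ node(Y1,tree(a,node(n,S,S)),node(mk(T,m),mk(S,m),d)),  succ(Z) ≐ succ(X1),  node(P,S,Z) ≐ node(succ(d),d,true).
Decompose node/3: X1 ≐ Y1,  T ≐ tree(a,node(n,S,S)),  W ≐ node(mk(T,m),mk(S,m),d).
Bind X1 := Y1; substituting into the one remaining equation that mentions X1 gives: succ(Z) ≐ succ(Y1).
Bind T := tree(a,node(n,S,S)); substituting into the one remaining equation that mentions T gives: W ≐ node(mk(tree(a,node(n,S,S)),m),mk(S,m),d).
Bind W := node(mk(tree(a,node(n,S,S)),m),mk(S,m),d); no other remaining equation mentions W.
Decompose succ/1: Z ≐ Y1.
Bind Z := Y1; substituting into the remaining equation gives: node(P,S,Y1) ≐ node(succ(d),d,true).
Decompose node/3: P ≐ succ(d),  S ≐ d,  Y1 ≐ true.
Bind P := succ(d); no other remaining equation mentions P.
Bind S := d; no other remaining equation mentions S. Substituting into the earlier bindings gives T := tree(a,node(n,d,d)), W := node(mk(tree(a,node(n,d,d)),m),mk(d,m),d).
Bind Y1 := true. Substituting into the earlier bindings gives X1 := true, Z := true.
Applying the MGU to either side gives node(node(true,tree(a,node(n,d,d)),node(mk(tree(a,node(n,d,d)),m),mk(d,m),d)),succ(true),node(succ(d),d,true)).

node(node(true,tree(a,node(n,d,d)),node(mk(tree(a,node(n,d,d)),m),mk(d,m),d)),succ(true),node(succ(d),d,true))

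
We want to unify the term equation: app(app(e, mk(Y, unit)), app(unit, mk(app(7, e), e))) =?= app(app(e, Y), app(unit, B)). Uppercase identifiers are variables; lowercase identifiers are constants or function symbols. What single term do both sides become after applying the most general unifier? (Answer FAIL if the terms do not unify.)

Decompose app/2: app(e, mk(Y, unit)) =?= app(e, Y),  app(unit, mk(app(7, e), e)) =?= app(unit, B).
Decompose app/2: e =?= e,  mk(Y, unit) =?= Y.
Delete trivial equation e =?= e.
Occurs check fails: Y occurs in mk(Y, unit); the equation Y =?= mk(Y, unit) has no finite solution.

FAIL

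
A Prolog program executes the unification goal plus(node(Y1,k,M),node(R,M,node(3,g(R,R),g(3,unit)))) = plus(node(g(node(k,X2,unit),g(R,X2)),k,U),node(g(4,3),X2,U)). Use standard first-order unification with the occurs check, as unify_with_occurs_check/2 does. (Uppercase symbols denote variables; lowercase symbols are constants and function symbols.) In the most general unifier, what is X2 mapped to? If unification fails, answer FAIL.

node(3,g(g(4,3),g(4,3)),g(3,unit))

Decompose plus/2: node(Y1,k,M) = node(g(node(k,X2,unit),g(R,X2)),k,U),  node(R,M,node(3,g(R,R),g(3,unit))) = node(g(4,3),X2,U).
Decompose node/3: Y1 = g(node(k,X2,unit),g(R,X2)),  k = k,  M = U.
Bind Y1 := g(node(k,X2,unit),g(R,X2)); no other remaining equation mentions Y1.
Delete trivial equation k = k.
Bind M := U; substituting into the remaining equation gives: node(R,U,node(3,g(R,R),g(3,unit))) = node(g(4,3),X2,U).
Decompose node/3: R = g(4,3),  U = X2,  node(3,g(R,R),g(3,unit)) = U.
Bind R := g(4,3); substituting into the one remaining equation that mentions R gives: node(3,g(g(4,3),g(4,3)),g(3,unit)) = U. Substituting into the earlier binding gives Y1 := g(node(k,X2,unit),g(g(4,3),X2)).
Bind U := X2; substituting into the remaining equation gives: node(3,g(g(4,3),g(4,3)),g(3,unit)) = X2. Substituting into the earlier binding gives M := X2.
Bind X2 := node(3,g(g(4,3),g(4,3)),g(3,unit)). Substituting into the earlier bindings gives Y1 := g(node(k,node(3,g(g(4,3),g(4,3)),g(3,unit)),unit),g(g(4,3),node(3,g(g(4,3),g(4,3)),g(3,unit)))), M := node(3,g(g(4,3),g(4,3)),g(3,unit)), U := node(3,g(g(4,3),g(4,3)),g(3,unit)).
MGU = { Y1 -> g(node(k,node(3,g(g(4,3),g(4,3)),g(3,unit)),unit),g(g(4,3),node(3,g(g(4,3),g(4,3)),g(3,unit)))), M -> node(3,g(g(4,3),g(4,3)),g(3,unit)), R -> g(4,3), U -> node(3,g(g(4,3),g(4,3)),g(3,unit)), X2 -> node(3,g(g(4,3),g(4,3)),g(3,unit)) }, so X2 -> node(3,g(g(4,3),g(4,3)),g(3,unit)).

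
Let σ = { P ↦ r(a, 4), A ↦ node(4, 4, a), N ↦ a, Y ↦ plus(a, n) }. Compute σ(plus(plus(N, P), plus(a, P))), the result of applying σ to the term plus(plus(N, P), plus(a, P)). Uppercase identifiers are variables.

Replace each occurrence of P with r(a, 4).
Replace each occurrence of N with a.
Result: plus(plus(a, r(a, 4)), plus(a, r(a, 4))).

plus(plus(a, r(a, 4)), plus(a, r(a, 4)))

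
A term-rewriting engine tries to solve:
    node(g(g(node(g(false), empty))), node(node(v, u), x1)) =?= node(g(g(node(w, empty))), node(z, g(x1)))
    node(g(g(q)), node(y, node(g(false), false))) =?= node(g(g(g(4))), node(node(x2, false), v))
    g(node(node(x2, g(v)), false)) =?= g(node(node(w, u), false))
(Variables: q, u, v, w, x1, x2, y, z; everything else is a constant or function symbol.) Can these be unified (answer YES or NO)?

Decompose node/2: g(g(node(g(false), empty))) =?= g(g(node(w, empty))),  node(node(v, u), x1) =?= node(z, g(x1)).
Decompose g/1: g(node(g(false), empty)) =?= g(node(w, empty)).
Decompose g/1: node(g(false), empty) =?= node(w, empty).
Decompose node/2: g(false) =?= w,  empty =?= empty.
Bind w := g(false); substituting into the one remaining equation that mentions w gives: g(node(node(x2, g(v)), false)) =?= g(node(node(g(false), u), false)).
Delete trivial equation empty =?= empty.
Decompose node/2: node(v, u) =?= z,  x1 =?= g(x1).
Bind z := node(v, u); no other remaining equation mentions z.
Occurs check fails: x1 occurs in g(x1); the equation x1 =?= g(x1) has no finite solution.

NO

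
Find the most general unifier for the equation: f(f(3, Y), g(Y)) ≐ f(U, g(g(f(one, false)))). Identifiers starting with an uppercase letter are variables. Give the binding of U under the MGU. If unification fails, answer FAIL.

f(3, g(f(one, false)))

Decompose f/2: f(3, Y) ≐ U,  g(Y) ≐ g(g(f(one, false))).
Bind U := f(3, Y); no other remaining equation mentions U.
Decompose g/1: Y ≐ g(f(one, false)).
Bind Y := g(f(one, false)). Substituting into the earlier binding gives U := f(3, g(f(one, false))).
MGU = { U -> f(3, g(f(one, false))), Y -> g(f(one, false)) }, so U -> f(3, g(f(one, false))).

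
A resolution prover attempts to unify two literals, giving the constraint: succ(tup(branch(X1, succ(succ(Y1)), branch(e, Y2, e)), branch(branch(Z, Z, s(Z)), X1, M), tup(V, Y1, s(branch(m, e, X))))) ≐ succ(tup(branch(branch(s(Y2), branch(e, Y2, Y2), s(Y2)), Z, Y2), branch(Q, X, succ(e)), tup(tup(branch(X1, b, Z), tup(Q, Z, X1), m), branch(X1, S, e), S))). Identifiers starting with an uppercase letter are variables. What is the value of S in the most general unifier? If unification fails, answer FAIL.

FAIL

Decompose succ/1: tup(branch(X1, succ(succ(Y1)), branch(e, Y2, e)), branch(branch(Z, Z, s(Z)), X1, M), tup(V, Y1, s(branch(m, e, X)))) ≐ tup(branch(branch(s(Y2), branch(e, Y2, Y2), s(Y2)), Z, Y2), branch(Q, X, succ(e)), tup(tup(branch(X1, b, Z), tup(Q, Z, X1), m), branch(X1, S, e), S)).
Decompose tup/3: branch(X1, succ(succ(Y1)), branch(e, Y2, e)) ≐ branch(branch(s(Y2), branch(e, Y2, Y2), s(Y2)), Z, Y2),  branch(branch(Z, Z, s(Z)), X1, M) ≐ branch(Q, X, succ(e)),  tup(V, Y1, s(branch(m, e, X))) ≐ tup(tup(branch(X1, b, Z), tup(Q, Z, X1), m), branch(X1, S, e), S).
Decompose branch/3: X1 ≐ branch(s(Y2), branch(e, Y2, Y2), s(Y2)),  succ(succ(Y1)) ≐ Z,  branch(e, Y2, e) ≐ Y2.
Bind X1 := branch(s(Y2), branch(e, Y2, Y2), s(Y2)); substituting into the 2 remaining equations that mention X1 gives: branch(branch(Z, Z, s(Z)), branch(s(Y2), branch(e, Y2, Y2), s(Y2)), M) ≐ branch(Q, X, succ(e)),  tup(V, Y1, s(branch(m, e, X))) ≐ tup(tup(branch(branch(s(Y2), branch(e, Y2, Y2), s(Y2)), b, Z), tup(Q, Z, branch(s(Y2), branch(e, Y2, Y2), s(Y2))), m), branch(branch(s(Y2), branch(e, Y2, Y2), s(Y2)), S, e), S).
Bind Z := succ(succ(Y1)); substituting into the 2 remaining equations that mention Z gives: branch(branch(succ(succ(Y1)), succ(succ(Y1)), s(succ(succ(Y1)))), branch(s(Y2), branch(e, Y2, Y2), s(Y2)), M) ≐ branch(Q, X, succ(e)),  tup(V, Y1, s(branch(m, e, X))) ≐ tup(tup(branch(branch(s(Y2), branch(e, Y2, Y2), s(Y2)), b, succ(succ(Y1))), tup(Q, succ(succ(Y1)), branch(s(Y2), branch(e, Y2, Y2), s(Y2))), m), branch(branch(s(Y2), branch(e, Y2, Y2), s(Y2)), S, e), S).
Occurs check fails: Y2 occurs in branch(e, Y2, e); the equation Y2 ≐ branch(e, Y2, e) has no finite solution.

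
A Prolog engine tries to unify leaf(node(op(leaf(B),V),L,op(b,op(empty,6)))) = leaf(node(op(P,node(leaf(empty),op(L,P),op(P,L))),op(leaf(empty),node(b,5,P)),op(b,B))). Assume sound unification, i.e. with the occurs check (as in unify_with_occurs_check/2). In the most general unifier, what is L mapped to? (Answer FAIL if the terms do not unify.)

Decompose leaf/1: node(op(leaf(B),V),L,op(b,op(empty,6))) = node(op(P,node(leaf(empty),op(L,P),op(P,L))),op(leaf(empty),node(b,5,P)),op(b,B)).
Decompose node/3: op(leaf(B),V) = op(P,node(leaf(empty),op(L,P),op(P,L))),  L = op(leaf(empty),node(b,5,P)),  op(b,op(empty,6)) = op(b,B).
Decompose op/2: leaf(B) = P,  V = node(leaf(empty),op(L,P),op(P,L)).
Bind P := leaf(B); substituting into the 2 remaining equations that mention P gives: V = node(leaf(empty),op(L,leaf(B)),op(leaf(B),L)),  L = op(leaf(empty),node(b,5,leaf(B))).
Bind V := node(leaf(empty),op(L,leaf(B)),op(leaf(B),L)); no other remaining equation mentions V.
Bind L := op(leaf(empty),node(b,5,leaf(B))); no other remaining equation mentions L. Substituting into the earlier binding gives V := node(leaf(empty),op(op(leaf(empty),node(b,5,leaf(B))),leaf(B)),op(leaf(B),op(leaf(empty),node(b,5,leaf(B))))).
Decompose op/2: b = b,  op(empty,6) = B.
Delete trivial equation b = b.
Bind B := op(empty,6). Substituting into the earlier bindings gives P := leaf(op(empty,6)), V := node(leaf(empty),op(op(leaf(empty),node(b,5,leaf(op(empty,6)))),leaf(op(empty,6))),op(leaf(op(empty,6)),op(leaf(empty),node(b,5,leaf(op(empty,6)))))), L := op(leaf(empty),node(b,5,leaf(op(empty,6)))).
MGU = { P = leaf(op(empty,6)), V = node(leaf(empty),op(op(leaf(empty),node(b,5,leaf(op(empty,6)))),leaf(op(empty,6))),op(leaf(op(empty,6)),op(leaf(empty),node(b,5,leaf(op(empty,6)))))), L = op(leaf(empty),node(b,5,leaf(op(empty,6)))), B = op(empty,6) }, so L = op(leaf(empty),node(b,5,leaf(op(empty,6)))).

op(leaf(empty),node(b,5,leaf(op(empty,6))))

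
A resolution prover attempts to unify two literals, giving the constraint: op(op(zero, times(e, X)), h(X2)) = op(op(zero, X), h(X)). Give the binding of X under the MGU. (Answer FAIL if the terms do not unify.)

FAIL

Decompose op/2: op(zero, times(e, X)) = op(zero, X),  h(X2) = h(X).
Decompose op/2: zero = zero,  times(e, X) = X.
Delete trivial equation zero = zero.
Occurs check fails: X occurs in times(e, X); the equation X = times(e, X) has no finite solution.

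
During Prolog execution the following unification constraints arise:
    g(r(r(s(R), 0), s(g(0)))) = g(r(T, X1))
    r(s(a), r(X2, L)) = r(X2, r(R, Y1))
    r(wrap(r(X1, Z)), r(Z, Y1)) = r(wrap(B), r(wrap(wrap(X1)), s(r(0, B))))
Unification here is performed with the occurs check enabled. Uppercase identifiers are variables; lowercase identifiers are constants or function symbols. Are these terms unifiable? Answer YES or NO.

Decompose g/1: r(r(s(R), 0), s(g(0))) = r(T, X1).
Decompose r/2: r(s(R), 0) = T,  s(g(0)) = X1.
Bind T := r(s(R), 0); no other remaining equation mentions T.
Bind X1 := s(g(0)); substituting into the one remaining equation that mentions X1 gives: r(wrap(r(s(g(0)), Z)), r(Z, Y1)) = r(wrap(B), r(wrap(wrap(s(g(0)))), s(r(0, B)))).
Decompose r/2: s(a) = X2,  r(X2, L) = r(R, Y1).
Bind X2 := s(a); substituting into the one remaining equation that mentions X2 gives: r(s(a), L) = r(R, Y1).
Decompose r/2: s(a) = R,  L = Y1.
Bind R := s(a); no other remaining equation mentions R. Substituting into the earlier binding gives T := r(s(s(a)), 0).
Bind L := Y1; no other remaining equation mentions L.
Decompose r/2: wrap(r(s(g(0)), Z)) = wrap(B),  r(Z, Y1) = r(wrap(wrap(s(g(0)))), s(r(0, B))).
Decompose wrap/1: r(s(g(0)), Z) = B.
Bind B := r(s(g(0)), Z); substituting into the remaining equation gives: r(Z, Y1) = r(wrap(wrap(s(g(0)))), s(r(0, r(s(g(0)), Z)))).
Decompose r/2: Z = wrap(wrap(s(g(0)))),  Y1 = s(r(0, r(s(g(0)), Z))).
Bind Z := wrap(wrap(s(g(0)))); substituting into the remaining equation gives: Y1 = s(r(0, r(s(g(0)), wrap(wrap(s(g(0))))))). Substituting into the earlier binding gives B := r(s(g(0)), wrap(wrap(s(g(0))))).
Bind Y1 := s(r(0, r(s(g(0)), wrap(wrap(s(g(0))))))). Substituting into the earlier binding gives L := s(r(0, r(s(g(0)), wrap(wrap(s(g(0))))))).
No equations remain and no clash or occurs-check failure arose, so a unifier exists.

YES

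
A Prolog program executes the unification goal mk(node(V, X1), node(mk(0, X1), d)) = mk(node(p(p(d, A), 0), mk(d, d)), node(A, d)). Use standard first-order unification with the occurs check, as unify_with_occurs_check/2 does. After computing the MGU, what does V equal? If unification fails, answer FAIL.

p(p(d, mk(0, mk(d, d))), 0)

Decompose mk/2: node(V, X1) = node(p(p(d, A), 0), mk(d, d)),  node(mk(0, X1), d) = node(A, d).
Decompose node/2: V = p(p(d, A), 0),  X1 = mk(d, d).
Bind V := p(p(d, A), 0); no other remaining equation mentions V.
Bind X1 := mk(d, d); substituting into the remaining equation gives: node(mk(0, mk(d, d)), d) = node(A, d).
Decompose node/2: mk(0, mk(d, d)) = A,  d = d.
Bind A := mk(0, mk(d, d)); no other remaining equation mentions A. Substituting into the earlier binding gives V := p(p(d, mk(0, mk(d, d))), 0).
Delete trivial equation d = d.
MGU = { V = p(p(d, mk(0, mk(d, d))), 0), X1 = mk(d, d), A = mk(0, mk(d, d)) }, so V = p(p(d, mk(0, mk(d, d))), 0).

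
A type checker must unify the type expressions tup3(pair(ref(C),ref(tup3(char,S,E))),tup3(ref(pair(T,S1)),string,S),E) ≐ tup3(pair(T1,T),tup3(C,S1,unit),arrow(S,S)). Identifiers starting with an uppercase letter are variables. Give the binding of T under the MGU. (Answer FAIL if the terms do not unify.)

ref(tup3(char,unit,arrow(unit,unit)))

Decompose tup3/3: pair(ref(C),ref(tup3(char,S,E))) ≐ pair(T1,T),  tup3(ref(pair(T,S1)),string,S) ≐ tup3(C,S1,unit),  E ≐ arrow(S,S).
Decompose pair/2: ref(C) ≐ T1,  ref(tup3(char,S,E)) ≐ T.
Bind T1 := ref(C); no other remaining equation mentions T1.
Bind T := ref(tup3(char,S,E)); substituting into the one remaining equation that mentions T gives: tup3(ref(pair(ref(tup3(char,S,E)),S1)),string,S) ≐ tup3(C,S1,unit).
Decompose tup3/3: ref(pair(ref(tup3(char,S,E)),S1)) ≐ C,  string ≐ S1,  S ≐ unit.
Bind C := ref(pair(ref(tup3(char,S,E)),S1)); no other remaining equation mentions C. Substituting into the earlier binding gives T1 := ref(ref(pair(ref(tup3(char,S,E)),S1))).
Bind S1 := string; no other remaining equation mentions S1. Substituting into the earlier bindings gives T1 := ref(ref(pair(ref(tup3(char,S,E)),string))), C := ref(pair(ref(tup3(char,S,E)),string)).
Bind S := unit; substituting into the remaining equation gives: E ≐ arrow(unit,unit). Substituting into the earlier bindings gives T1 := ref(ref(pair(ref(tup3(char,unit,E)),string))), T := ref(tup3(char,unit,E)), C := ref(pair(ref(tup3(char,unit,E)),string)).
Bind E := arrow(unit,unit). Substituting into the earlier bindings gives T1 := ref(ref(pair(ref(tup3(char,unit,arrow(unit,unit))),string))), T := ref(tup3(char,unit,arrow(unit,unit))), C := ref(pair(ref(tup3(char,unit,arrow(unit,unit))),string)).
MGU = { T1 -> ref(ref(pair(ref(tup3(char,unit,arrow(unit,unit))),string))), T -> ref(tup3(char,unit,arrow(unit,unit))), C -> ref(pair(ref(tup3(char,unit,arrow(unit,unit))),string)), S1 -> string, S -> unit, E -> arrow(unit,unit) }, so T -> ref(tup3(char,unit,arrow(unit,unit))).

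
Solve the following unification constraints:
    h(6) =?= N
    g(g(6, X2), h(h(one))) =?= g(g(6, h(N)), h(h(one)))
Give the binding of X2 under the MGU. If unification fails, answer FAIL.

h(h(6))

Bind N := h(6); substituting into the remaining equation gives: g(g(6, X2), h(h(one))) =?= g(g(6, h(h(6))), h(h(one))).
Decompose g/2: g(6, X2) =?= g(6, h(h(6))),  h(h(one)) =?= h(h(one)).
Decompose g/2: 6 =?= 6,  X2 =?= h(h(6)).
Delete trivial equation 6 =?= 6.
Bind X2 := h(h(6)); no other remaining equation mentions X2.
Delete trivial equation h(h(one)) =?= h(h(one)).
MGU = { N ↦ h(6), X2 ↦ h(h(6)) }, so X2 ↦ h(h(6)).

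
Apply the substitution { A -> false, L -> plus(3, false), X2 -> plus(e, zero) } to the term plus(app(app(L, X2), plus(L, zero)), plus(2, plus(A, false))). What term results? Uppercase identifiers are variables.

Replace each occurrence of A with false.
Replace each occurrence of L with plus(3, false).
Replace each occurrence of X2 with plus(e, zero).
Result: plus(app(app(plus(3, false), plus(e, zero)), plus(plus(3, false), zero)), plus(2, plus(false, false))).

plus(app(app(plus(3, false), plus(e, zero)), plus(plus(3, false), zero)), plus(2, plus(false, false)))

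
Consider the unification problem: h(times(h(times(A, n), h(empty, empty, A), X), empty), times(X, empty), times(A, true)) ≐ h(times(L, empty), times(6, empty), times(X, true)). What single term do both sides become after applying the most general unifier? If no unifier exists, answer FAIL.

Decompose h/3: times(h(times(A, n), h(empty, empty, A), X), empty) ≐ times(L, empty),  times(X, empty) ≐ times(6, empty),  times(A, true) ≐ times(X, true).
Decompose times/2: h(times(A, n), h(empty, empty, A), X) ≐ L,  empty ≐ empty.
Bind L := h(times(A, n), h(empty, empty, A), X); no other remaining equation mentions L.
Delete trivial equation empty ≐ empty.
Decompose times/2: X ≐ 6,  empty ≐ empty.
Bind X := 6; substituting into the one remaining equation that mentions X gives: times(A, true) ≐ times(6, true). Substituting into the earlier binding gives L := h(times(A, n), h(empty, empty, A), 6).
Delete trivial equation empty ≐ empty.
Decompose times/2: A ≐ 6,  true ≐ true.
Bind A := 6; no other remaining equation mentions A. Substituting into the earlier binding gives L := h(times(6, n), h(empty, empty, 6), 6).
Delete trivial equation true ≐ true.
Applying the MGU to either side gives h(times(h(times(6, n), h(empty, empty, 6), 6), empty), times(6, empty), times(6, true)).

h(times(h(times(6, n), h(empty, empty, 6), 6), empty), times(6, empty), times(6, true))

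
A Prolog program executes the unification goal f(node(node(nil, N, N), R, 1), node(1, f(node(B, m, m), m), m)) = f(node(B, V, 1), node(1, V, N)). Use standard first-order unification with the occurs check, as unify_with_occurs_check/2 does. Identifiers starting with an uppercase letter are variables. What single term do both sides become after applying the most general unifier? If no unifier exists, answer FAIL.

Decompose f/2: node(node(nil, N, N), R, 1) = node(B, V, 1),  node(1, f(node(B, m, m), m), m) = node(1, V, N).
Decompose node/3: node(nil, N, N) = B,  R = V,  1 = 1.
Bind B := node(nil, N, N); substituting into the one remaining equation that mentions B gives: node(1, f(node(node(nil, N, N), m, m), m), m) = node(1, V, N).
Bind R := V; no other remaining equation mentions R.
Delete trivial equation 1 = 1.
Decompose node/3: 1 = 1,  f(node(node(nil, N, N), m, m), m) = V,  m = N.
Delete trivial equation 1 = 1.
Bind V := f(node(node(nil, N, N), m, m), m); no other remaining equation mentions V. Substituting into the earlier binding gives R := f(node(node(nil, N, N), m, m), m).
Bind N := m. Substituting into the earlier bindings gives B := node(nil, m, m), R := f(node(node(nil, m, m), m, m), m), V := f(node(node(nil, m, m), m, m), m).
Applying the MGU to either side gives f(node(node(nil, m, m), f(node(node(nil, m, m), m, m), m), 1), node(1, f(node(node(nil, m, m), m, m), m), m)).

f(node(node(nil, m, m), f(node(node(nil, m, m), m, m), m), 1), node(1, f(node(node(nil, m, m), m, m), m), m))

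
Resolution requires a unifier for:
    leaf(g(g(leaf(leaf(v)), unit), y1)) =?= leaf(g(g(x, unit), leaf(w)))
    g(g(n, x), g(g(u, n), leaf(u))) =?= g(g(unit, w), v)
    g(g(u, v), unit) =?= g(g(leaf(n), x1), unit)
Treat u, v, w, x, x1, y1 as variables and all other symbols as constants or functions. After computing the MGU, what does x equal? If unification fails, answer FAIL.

Decompose leaf/1: g(g(leaf(leaf(v)), unit), y1) =?= g(g(x, unit), leaf(w)).
Decompose g/2: g(leaf(leaf(v)), unit) =?= g(x, unit),  y1 =?= leaf(w).
Decompose g/2: leaf(leaf(v)) =?= x,  unit =?= unit.
Bind x := leaf(leaf(v)); substituting into the one remaining equation that mentions x gives: g(g(n, leaf(leaf(v))), g(g(u, n), leaf(u))) =?= g(g(unit, w), v).
Delete trivial equation unit =?= unit.
Bind y1 := leaf(w); no other remaining equation mentions y1.
Decompose g/2: g(n, leaf(leaf(v))) =?= g(unit, w),  g(g(u, n), leaf(u)) =?= v.
Decompose g/2: n =?= unit,  leaf(leaf(v)) =?= w.
Clash: constants n and unit differ; no unifier exists.

FAIL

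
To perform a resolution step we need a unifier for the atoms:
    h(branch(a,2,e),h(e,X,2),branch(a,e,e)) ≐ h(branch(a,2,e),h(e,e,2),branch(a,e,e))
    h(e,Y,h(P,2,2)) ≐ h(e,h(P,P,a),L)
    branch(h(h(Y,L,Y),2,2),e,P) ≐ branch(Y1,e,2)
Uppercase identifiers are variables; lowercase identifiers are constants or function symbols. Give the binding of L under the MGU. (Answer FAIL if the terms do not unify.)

Decompose h/3: branch(a,2,e) ≐ branch(a,2,e),  h(e,X,2) ≐ h(e,e,2),  branch(a,e,e) ≐ branch(a,e,e).
Delete trivial equation branch(a,2,e) ≐ branch(a,2,e).
Decompose h/3: e ≐ e,  X ≐ e,  2 ≐ 2.
Delete trivial equation e ≐ e.
Bind X := e; no other remaining equation mentions X.
Delete trivial equation 2 ≐ 2.
Delete trivial equation branch(a,e,e) ≐ branch(a,e,e).
Decompose h/3: e ≐ e,  Y ≐ h(P,P,a),  h(P,2,2) ≐ L.
Delete trivial equation e ≐ e.
Bind Y := h(P,P,a); substituting into the one remaining equation that mentions Y gives: branch(h(h(h(P,P,a),L,h(P,P,a)),2,2),e,P) ≐ branch(Y1,e,2).
Bind L := h(P,2,2); substituting into the remaining equation gives: branch(h(h(h(P,P,a),h(P,2,2),h(P,P,a)),2,2),e,P) ≐ branch(Y1,e,2).
Decompose branch/3: h(h(h(P,P,a),h(P,2,2),h(P,P,a)),2,2) ≐ Y1,  e ≐ e,  P ≐ 2.
Bind Y1 := h(h(h(P,P,a),h(P,2,2),h(P,P,a)),2,2); no other remaining equation mentions Y1.
Delete trivial equation e ≐ e.
Bind P := 2. Substituting into the earlier bindings gives Y := h(2,2,a), L := h(2,2,2), Y1 := h(h(h(2,2,a),h(2,2,2),h(2,2,a)),2,2).
MGU = { X -> e, Y -> h(2,2,a), L -> h(2,2,2), Y1 -> h(h(h(2,2,a),h(2,2,2),h(2,2,a)),2,2), P -> 2 }, so L -> h(2,2,2).

h(2,2,2)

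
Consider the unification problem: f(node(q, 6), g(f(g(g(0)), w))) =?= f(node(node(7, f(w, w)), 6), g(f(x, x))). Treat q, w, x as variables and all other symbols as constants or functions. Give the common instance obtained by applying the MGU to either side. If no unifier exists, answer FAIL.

Decompose f/2: node(q, 6) =?= node(node(7, f(w, w)), 6),  g(f(g(g(0)), w)) =?= g(f(x, x)).
Decompose node/2: q =?= node(7, f(w, w)),  6 =?= 6.
Bind q := node(7, f(w, w)); no other remaining equation mentions q.
Delete trivial equation 6 =?= 6.
Decompose g/1: f(g(g(0)), w) =?= f(x, x).
Decompose f/2: g(g(0)) =?= x,  w =?= x.
Bind x := g(g(0)); substituting into the remaining equation gives: w =?= g(g(0)).
Bind w := g(g(0)). Substituting into the earlier binding gives q := node(7, f(g(g(0)), g(g(0)))).
Applying the MGU to either side gives f(node(node(7, f(g(g(0)), g(g(0)))), 6), g(f(g(g(0)), g(g(0))))).

f(node(node(7, f(g(g(0)), g(g(0)))), 6), g(f(g(g(0)), g(g(0)))))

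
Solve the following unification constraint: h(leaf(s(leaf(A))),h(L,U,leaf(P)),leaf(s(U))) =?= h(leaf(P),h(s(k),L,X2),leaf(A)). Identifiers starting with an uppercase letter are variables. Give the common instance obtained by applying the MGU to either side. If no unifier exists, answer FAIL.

Decompose h/3: leaf(s(leaf(A))) =?= leaf(P),  h(L,U,leaf(P)) =?= h(s(k),L,X2),  leaf(s(U)) =?= leaf(A).
Decompose leaf/1: s(leaf(A)) =?= P.
Bind P := s(leaf(A)); substituting into the one remaining equation that mentions P gives: h(L,U,leaf(s(leaf(A)))) =?= h(s(k),L,X2).
Decompose h/3: L =?= s(k),  U =?= L,  leaf(s(leaf(A))) =?= X2.
Bind L := s(k); substituting into the one remaining equation that mentions L gives: U =?= s(k).
Bind U := s(k); substituting into the one remaining equation that mentions U gives: leaf(s(s(k))) =?= leaf(A).
Bind X2 := leaf(s(leaf(A))); no other remaining equation mentions X2.
Decompose leaf/1: s(s(k)) =?= A.
Bind A := s(s(k)). Substituting into the earlier bindings gives P := s(leaf(s(s(k)))), X2 := leaf(s(leaf(s(s(k))))).
Applying the MGU to either side gives h(leaf(s(leaf(s(s(k))))),h(s(k),s(k),leaf(s(leaf(s(s(k)))))),leaf(s(s(k)))).

h(leaf(s(leaf(s(s(k))))),h(s(k),s(k),leaf(s(leaf(s(s(k)))))),leaf(s(s(k))))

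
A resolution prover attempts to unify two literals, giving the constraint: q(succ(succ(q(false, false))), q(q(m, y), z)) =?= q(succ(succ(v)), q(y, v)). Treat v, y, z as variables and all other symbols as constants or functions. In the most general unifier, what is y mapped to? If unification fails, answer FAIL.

FAIL

Decompose q/2: succ(succ(q(false, false))) =?= succ(succ(v)),  q(q(m, y), z) =?= q(y, v).
Decompose succ/1: succ(q(false, false)) =?= succ(v).
Decompose succ/1: q(false, false) =?= v.
Bind v := q(false, false); substituting into the remaining equation gives: q(q(m, y), z) =?= q(y, q(false, false)).
Decompose q/2: q(m, y) =?= y,  z =?= q(false, false).
Occurs check fails: y occurs in q(m, y); the equation y =?= q(m, y) has no finite solution.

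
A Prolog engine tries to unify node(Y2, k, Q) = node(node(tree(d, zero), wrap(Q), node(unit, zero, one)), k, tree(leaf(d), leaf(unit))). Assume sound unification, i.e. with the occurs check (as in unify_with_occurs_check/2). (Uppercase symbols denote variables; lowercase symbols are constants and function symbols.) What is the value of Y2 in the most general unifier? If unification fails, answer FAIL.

node(tree(d, zero), wrap(tree(leaf(d), leaf(unit))), node(unit, zero, one))

Decompose node/3: Y2 = node(tree(d, zero), wrap(Q), node(unit, zero, one)),  k = k,  Q = tree(leaf(d), leaf(unit)).
Bind Y2 := node(tree(d, zero), wrap(Q), node(unit, zero, one)); no other remaining equation mentions Y2.
Delete trivial equation k = k.
Bind Q := tree(leaf(d), leaf(unit)). Substituting into the earlier binding gives Y2 := node(tree(d, zero), wrap(tree(leaf(d), leaf(unit))), node(unit, zero, one)).
MGU = { Y2 -> node(tree(d, zero), wrap(tree(leaf(d), leaf(unit))), node(unit, zero, one)), Q -> tree(leaf(d), leaf(unit)) }, so Y2 -> node(tree(d, zero), wrap(tree(leaf(d), leaf(unit))), node(unit, zero, one)).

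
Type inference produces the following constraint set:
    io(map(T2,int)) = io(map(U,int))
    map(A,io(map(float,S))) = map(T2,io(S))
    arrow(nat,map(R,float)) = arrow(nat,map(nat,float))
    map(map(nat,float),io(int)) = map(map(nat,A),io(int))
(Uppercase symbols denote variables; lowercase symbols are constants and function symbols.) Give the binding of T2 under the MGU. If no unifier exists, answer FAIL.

FAIL

Decompose io/1: map(T2,int) = map(U,int).
Decompose map/2: T2 = U,  int = int.
Bind T2 := U; substituting into the one remaining equation that mentions T2 gives: map(A,io(map(float,S))) = map(U,io(S)).
Delete trivial equation int = int.
Decompose map/2: A = U,  io(map(float,S)) = io(S).
Bind A := U; substituting into the one remaining equation that mentions A gives: map(map(nat,float),io(int)) = map(map(nat,U),io(int)).
Decompose io/1: map(float,S) = S.
Occurs check fails: S occurs in map(float,S); the equation S = map(float,S) has no finite solution.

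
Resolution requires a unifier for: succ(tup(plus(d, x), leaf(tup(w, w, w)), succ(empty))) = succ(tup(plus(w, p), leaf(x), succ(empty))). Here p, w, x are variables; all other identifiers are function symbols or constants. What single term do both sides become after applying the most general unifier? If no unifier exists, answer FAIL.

Decompose succ/1: tup(plus(d, x), leaf(tup(w, w, w)), succ(empty)) = tup(plus(w, p), leaf(x), succ(empty)).
Decompose tup/3: plus(d, x) = plus(w, p),  leaf(tup(w, w, w)) = leaf(x),  succ(empty) = succ(empty).
Decompose plus/2: d = w,  x = p.
Bind w := d; substituting into the one remaining equation that mentions w gives: leaf(tup(d, d, d)) = leaf(x).
Bind x := p; substituting into the one remaining equation that mentions x gives: leaf(tup(d, d, d)) = leaf(p).
Decompose leaf/1: tup(d, d, d) = p.
Bind p := tup(d, d, d); no other remaining equation mentions p. Substituting into the earlier binding gives x := tup(d, d, d).
Delete trivial equation succ(empty) = succ(empty).
Applying the MGU to either side gives succ(tup(plus(d, tup(d, d, d)), leaf(tup(d, d, d)), succ(empty))).

succ(tup(plus(d, tup(d, d, d)), leaf(tup(d, d, d)), succ(empty)))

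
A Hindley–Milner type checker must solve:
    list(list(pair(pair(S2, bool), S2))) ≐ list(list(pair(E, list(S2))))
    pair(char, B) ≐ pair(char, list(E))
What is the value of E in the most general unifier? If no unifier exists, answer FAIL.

Decompose list/1: list(pair(pair(S2, bool), S2)) ≐ list(pair(E, list(S2))).
Decompose list/1: pair(pair(S2, bool), S2) ≐ pair(E, list(S2)).
Decompose pair/2: pair(S2, bool) ≐ E,  S2 ≐ list(S2).
Bind E := pair(S2, bool); substituting into the one remaining equation that mentions E gives: pair(char, B) ≐ pair(char, list(pair(S2, bool))).
Occurs check fails: S2 occurs in list(S2); the equation S2 ≐ list(S2) has no finite solution.

FAIL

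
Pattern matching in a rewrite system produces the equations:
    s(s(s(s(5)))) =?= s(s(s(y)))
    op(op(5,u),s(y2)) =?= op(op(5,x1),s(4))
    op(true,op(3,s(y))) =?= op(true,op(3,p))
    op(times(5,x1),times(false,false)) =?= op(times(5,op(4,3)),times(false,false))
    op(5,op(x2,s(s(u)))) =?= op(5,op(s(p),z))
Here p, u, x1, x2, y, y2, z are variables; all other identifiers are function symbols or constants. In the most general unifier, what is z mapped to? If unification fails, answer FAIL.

s(s(op(4,3)))

Decompose s/1: s(s(s(5))) =?= s(s(y)).
Decompose s/1: s(s(5)) =?= s(y).
Decompose s/1: s(5) =?= y.
Bind y := s(5); substituting into the one remaining equation that mentions y gives: op(true,op(3,s(s(5)))) =?= op(true,op(3,p)).
Decompose op/2: op(5,u) =?= op(5,x1),  s(y2) =?= s(4).
Decompose op/2: 5 =?= 5,  u =?= x1.
Delete trivial equation 5 =?= 5.
Bind u := x1; substituting into the one remaining equation that mentions u gives: op(5,op(x2,s(s(x1)))) =?= op(5,op(s(p),z)).
Decompose s/1: y2 =?= 4.
Bind y2 := 4; no other remaining equation mentions y2.
Decompose op/2: true =?= true,  op(3,s(s(5))) =?= op(3,p).
Delete trivial equation true =?= true.
Decompose op/2: 3 =?= 3,  s(s(5)) =?= p.
Delete trivial equation 3 =?= 3.
Bind p := s(s(5)); substituting into the one remaining equation that mentions p gives: op(5,op(x2,s(s(x1)))) =?= op(5,op(s(s(s(5))),z)).
Decompose op/2: times(5,x1) =?= times(5,op(4,3)),  times(false,false) =?= times(false,false).
Decompose times/2: 5 =?= 5,  x1 =?= op(4,3).
Delete trivial equation 5 =?= 5.
Bind x1 := op(4,3); substituting into the one remaining equation that mentions x1 gives: op(5,op(x2,s(s(op(4,3))))) =?= op(5,op(s(s(s(5))),z)). Substituting into the earlier binding gives u := op(4,3).
Delete trivial equation times(false,false) =?= times(false,false).
Decompose op/2: 5 =?= 5,  op(x2,s(s(op(4,3)))) =?= op(s(s(s(5))),z).
Delete trivial equation 5 =?= 5.
Decompose op/2: x2 =?= s(s(s(5))),  s(s(op(4,3))) =?= z.
Bind x2 := s(s(s(5))); no other remaining equation mentions x2.
Bind z := s(s(op(4,3))).
MGU = { y := s(5), u := op(4,3), y2 := 4, p := s(s(5)), x1 := op(4,3), x2 := s(s(s(5))), z := s(s(op(4,3))) }, so z := s(s(op(4,3))).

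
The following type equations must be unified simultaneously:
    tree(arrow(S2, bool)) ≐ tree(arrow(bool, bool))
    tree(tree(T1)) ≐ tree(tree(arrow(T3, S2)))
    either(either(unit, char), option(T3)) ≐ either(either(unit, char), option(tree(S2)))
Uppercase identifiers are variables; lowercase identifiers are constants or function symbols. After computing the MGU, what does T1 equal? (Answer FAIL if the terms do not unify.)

arrow(tree(bool), bool)

Decompose tree/1: arrow(S2, bool) ≐ arrow(bool, bool).
Decompose arrow/2: S2 ≐ bool,  bool ≐ bool.
Bind S2 := bool; substituting into the 2 remaining equations that mention S2 gives: tree(tree(T1)) ≐ tree(tree(arrow(T3, bool))),  either(either(unit, char), option(T3)) ≐ either(either(unit, char), option(tree(bool))).
Delete trivial equation bool ≐ bool.
Decompose tree/1: tree(T1) ≐ tree(arrow(T3, bool)).
Decompose tree/1: T1 ≐ arrow(T3, bool).
Bind T1 := arrow(T3, bool); no other remaining equation mentions T1.
Decompose either/2: either(unit, char) ≐ either(unit, char),  option(T3) ≐ option(tree(bool)).
Delete trivial equation either(unit, char) ≐ either(unit, char).
Decompose option/1: T3 ≐ tree(bool).
Bind T3 := tree(bool). Substituting into the earlier binding gives T1 := arrow(tree(bool), bool).
MGU = { S2 -> bool, T1 -> arrow(tree(bool), bool), T3 -> tree(bool) }, so T1 -> arrow(tree(bool), bool).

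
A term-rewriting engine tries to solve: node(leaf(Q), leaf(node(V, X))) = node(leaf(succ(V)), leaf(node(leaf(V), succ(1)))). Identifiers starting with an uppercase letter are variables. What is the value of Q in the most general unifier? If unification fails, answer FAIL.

Decompose node/2: leaf(Q) = leaf(succ(V)),  leaf(node(V, X)) = leaf(node(leaf(V), succ(1))).
Decompose leaf/1: Q = succ(V).
Bind Q := succ(V); no other remaining equation mentions Q.
Decompose leaf/1: node(V, X) = node(leaf(V), succ(1)).
Decompose node/2: V = leaf(V),  X = succ(1).
Occurs check fails: V occurs in leaf(V); the equation V = leaf(V) has no finite solution.

FAIL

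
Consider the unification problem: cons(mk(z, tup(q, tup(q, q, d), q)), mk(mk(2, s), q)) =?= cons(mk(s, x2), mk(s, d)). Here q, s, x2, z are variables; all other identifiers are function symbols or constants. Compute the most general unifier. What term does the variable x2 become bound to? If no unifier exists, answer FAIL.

FAIL

Decompose cons/2: mk(z, tup(q, tup(q, q, d), q)) =?= mk(s, x2),  mk(mk(2, s), q) =?= mk(s, d).
Decompose mk/2: z =?= s,  tup(q, tup(q, q, d), q) =?= x2.
Bind z := s; no other remaining equation mentions z.
Bind x2 := tup(q, tup(q, q, d), q); no other remaining equation mentions x2.
Decompose mk/2: mk(2, s) =?= s,  q =?= d.
Occurs check fails: s occurs in mk(2, s); the equation s =?= mk(2, s) has no finite solution.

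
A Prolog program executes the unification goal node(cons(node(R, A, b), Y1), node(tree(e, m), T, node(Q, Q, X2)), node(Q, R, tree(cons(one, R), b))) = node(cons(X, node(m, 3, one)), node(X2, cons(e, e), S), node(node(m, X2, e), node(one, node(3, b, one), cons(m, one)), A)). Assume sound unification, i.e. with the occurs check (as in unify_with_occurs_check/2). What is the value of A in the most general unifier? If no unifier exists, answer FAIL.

Decompose node/3: cons(node(R, A, b), Y1) = cons(X, node(m, 3, one)),  node(tree(e, m), T, node(Q, Q, X2)) = node(X2, cons(e, e), S),  node(Q, R, tree(cons(one, R), b)) = node(node(m, X2, e), node(one, node(3, b, one), cons(m, one)), A).
Decompose cons/2: node(R, A, b) = X,  Y1 = node(m, 3, one).
Bind X := node(R, A, b); no other remaining equation mentions X.
Bind Y1 := node(m, 3, one); no other remaining equation mentions Y1.
Decompose node/3: tree(e, m) = X2,  T = cons(e, e),  node(Q, Q, X2) = S.
Bind X2 := tree(e, m); substituting into the 2 remaining equations that mention X2 gives: node(Q, Q, tree(e, m)) = S,  node(Q, R, tree(cons(one, R), b)) = node(node(m, tree(e, m), e), node(one, node(3, b, one), cons(m, one)), A).
Bind T := cons(e, e); no other remaining equation mentions T.
Bind S := node(Q, Q, tree(e, m)); no other remaining equation mentions S.
Decompose node/3: Q = node(m, tree(e, m), e),  R = node(one, node(3, b, one), cons(m, one)),  tree(cons(one, R), b) = A.
Bind Q := node(m, tree(e, m), e); no other remaining equation mentions Q. Substituting into the earlier binding gives S := node(node(m, tree(e, m), e), node(m, tree(e, m), e), tree(e, m)).
Bind R := node(one, node(3, b, one), cons(m, one)); substituting into the remaining equation gives: tree(cons(one, node(one, node(3, b, one), cons(m, one))), b) = A. Substituting into the earlier binding gives X := node(node(one, node(3, b, one), cons(m, one)), A, b).
Bind A := tree(cons(one, node(one, node(3, b, one), cons(m, one))), b). Substituting into the earlier binding gives X := node(node(one, node(3, b, one), cons(m, one)), tree(cons(one, node(one, node(3, b, one), cons(m, one))), b), b).
MGU = { X -> node(node(one, node(3, b, one), cons(m, one)), tree(cons(one, node(one, node(3, b, one), cons(m, one))), b), b), Y1 -> node(m, 3, one), X2 -> tree(e, m), T -> cons(e, e), S -> node(node(m, tree(e, m), e), node(m, tree(e, m), e), tree(e, m)), Q -> node(m, tree(e, m), e), R -> node(one, node(3, b, one), cons(m, one)), A -> tree(cons(one, node(one, node(3, b, one), cons(m, one))), b) }, so A -> tree(cons(one, node(one, node(3, b, one), cons(m, one))), b).

tree(cons(one, node(one, node(3, b, one), cons(m, one))), b)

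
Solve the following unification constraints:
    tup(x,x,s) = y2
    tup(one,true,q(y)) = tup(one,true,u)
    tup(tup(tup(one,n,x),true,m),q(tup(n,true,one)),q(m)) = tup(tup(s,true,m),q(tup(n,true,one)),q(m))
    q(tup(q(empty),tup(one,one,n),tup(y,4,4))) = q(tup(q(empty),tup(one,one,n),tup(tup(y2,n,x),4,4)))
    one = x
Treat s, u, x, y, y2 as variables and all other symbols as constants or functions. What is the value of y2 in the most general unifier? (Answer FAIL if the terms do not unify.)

tup(one,one,tup(one,n,one))

Bind y2 := tup(x,x,s); substituting into the one remaining equation that mentions y2 gives: q(tup(q(empty),tup(one,one,n),tup(y,4,4))) = q(tup(q(empty),tup(one,one,n),tup(tup(tup(x,x,s),n,x),4,4))).
Decompose tup/3: one = one,  true = true,  q(y) = u.
Delete trivial equation one = one.
Delete trivial equation true = true.
Bind u := q(y); no other remaining equation mentions u.
Decompose tup/3: tup(tup(one,n,x),true,m) = tup(s,true,m),  q(tup(n,true,one)) = q(tup(n,true,one)),  q(m) = q(m).
Decompose tup/3: tup(one,n,x) = s,  true = true,  m = m.
Bind s := tup(one,n,x); substituting into the one remaining equation that mentions s gives: q(tup(q(empty),tup(one,one,n),tup(y,4,4))) = q(tup(q(empty),tup(one,one,n),tup(tup(tup(x,x,tup(one,n,x)),n,x),4,4))). Substituting into the earlier binding gives y2 := tup(x,x,tup(one,n,x)).
Delete trivial equation true = true.
Delete trivial equation m = m.
Delete trivial equation q(tup(n,true,one)) = q(tup(n,true,one)).
Delete trivial equation q(m) = q(m).
Decompose q/1: tup(q(empty),tup(one,one,n),tup(y,4,4)) = tup(q(empty),tup(one,one,n),tup(tup(tup(x,x,tup(one,n,x)),n,x),4,4)).
Decompose tup/3: q(empty) = q(empty),  tup(one,one,n) = tup(one,one,n),  tup(y,4,4) = tup(tup(tup(x,x,tup(one,n,x)),n,x),4,4).
Delete trivial equation q(empty) = q(empty).
Delete trivial equation tup(one,one,n) = tup(one,one,n).
Decompose tup/3: y = tup(tup(x,x,tup(one,n,x)),n,x),  4 = 4,  4 = 4.
Bind y := tup(tup(x,x,tup(one,n,x)),n,x); no other remaining equation mentions y. Substituting into the earlier binding gives u := q(tup(tup(x,x,tup(one,n,x)),n,x)).
Delete trivial equation 4 = 4.
Delete trivial equation 4 = 4.
Bind x := one. Substituting into the earlier bindings gives y2 := tup(one,one,tup(one,n,one)), u := q(tup(tup(one,one,tup(one,n,one)),n,one)), s := tup(one,n,one), y := tup(tup(one,one,tup(one,n,one)),n,one).
MGU = { y2 -> tup(one,one,tup(one,n,one)), u -> q(tup(tup(one,one,tup(one,n,one)),n,one)), s -> tup(one,n,one), y -> tup(tup(one,one,tup(one,n,one)),n,one), x -> one }, so y2 -> tup(one,one,tup(one,n,one)).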